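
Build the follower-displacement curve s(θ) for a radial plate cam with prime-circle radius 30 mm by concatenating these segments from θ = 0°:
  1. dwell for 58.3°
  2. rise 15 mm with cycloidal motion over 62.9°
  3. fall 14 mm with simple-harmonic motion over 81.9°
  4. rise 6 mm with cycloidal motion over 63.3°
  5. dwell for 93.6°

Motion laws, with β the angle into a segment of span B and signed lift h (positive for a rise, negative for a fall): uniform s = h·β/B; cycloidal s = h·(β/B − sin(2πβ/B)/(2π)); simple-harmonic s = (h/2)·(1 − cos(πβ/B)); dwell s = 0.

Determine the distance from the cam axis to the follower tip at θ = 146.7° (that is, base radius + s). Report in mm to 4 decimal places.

seg 1 [0°–58.3°] dwell: s stays 0.0000
seg 2 [58.3°–121.2°] cycloidal, h=15: full span → s += 15 → s = 15.0000
seg 3 [121.2°–203.1°] simple-harmonic, h=-14: θ=146.7° here. β=25.5, B=81.9. -14/2·(1 − cos(π·0.3114)) = -3.0901 → s = 11.9099
radial distance = base radius + s = 30 + 11.9099 = 41.9099

41.9099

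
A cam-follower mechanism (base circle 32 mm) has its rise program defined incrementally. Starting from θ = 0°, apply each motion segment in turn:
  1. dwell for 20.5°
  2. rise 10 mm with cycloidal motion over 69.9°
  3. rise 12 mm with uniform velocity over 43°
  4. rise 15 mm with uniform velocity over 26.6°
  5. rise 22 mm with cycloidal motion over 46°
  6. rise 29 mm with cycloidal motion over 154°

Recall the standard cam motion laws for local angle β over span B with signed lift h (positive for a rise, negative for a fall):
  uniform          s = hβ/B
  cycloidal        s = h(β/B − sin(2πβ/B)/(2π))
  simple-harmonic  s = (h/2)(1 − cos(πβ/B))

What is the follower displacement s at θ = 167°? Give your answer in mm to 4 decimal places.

seg 1 [0°–20.5°] dwell: s stays 0.0000
seg 2 [20.5°–90.4°] cycloidal, h=10: full span → s += 10 → s = 10.0000
seg 3 [90.4°–133.4°] uniform, h=12: full span → s += 12 → s = 22.0000
seg 4 [133.4°–160°] uniform, h=15: full span → s += 15 → s = 37.0000
seg 5 [160°–206°] cycloidal, h=22: θ=167° here. β=7, B=46. 22·(0.1522 − sin(2π·0.1522)/(2π)) = 0.4873 → s = 37.4873

37.4873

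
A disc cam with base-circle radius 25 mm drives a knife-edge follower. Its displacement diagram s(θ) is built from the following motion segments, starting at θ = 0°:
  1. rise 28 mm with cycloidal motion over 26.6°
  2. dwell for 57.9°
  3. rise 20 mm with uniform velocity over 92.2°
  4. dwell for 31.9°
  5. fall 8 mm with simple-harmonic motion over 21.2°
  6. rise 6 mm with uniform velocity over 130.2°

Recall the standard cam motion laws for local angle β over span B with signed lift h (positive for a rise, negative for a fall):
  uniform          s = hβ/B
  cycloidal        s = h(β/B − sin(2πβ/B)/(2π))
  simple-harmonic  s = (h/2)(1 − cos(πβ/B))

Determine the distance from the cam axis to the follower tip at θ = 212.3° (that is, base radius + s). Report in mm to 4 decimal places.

seg 1 [0°–26.6°] cycloidal, h=28: full span → s += 28 → s = 28.0000
seg 2 [26.6°–84.5°] dwell: s stays 28.0000
seg 3 [84.5°–176.7°] uniform, h=20: full span → s += 20 → s = 48.0000
seg 4 [176.7°–208.6°] dwell: s stays 48.0000
seg 5 [208.6°–229.8°] simple-harmonic, h=-8: θ=212.3° here. β=3.7, B=21.2. -8/2·(1 − cos(π·0.1745)) = -0.5863 → s = 47.4137
radial distance = base radius + s = 25 + 47.4137 = 72.4137

72.4137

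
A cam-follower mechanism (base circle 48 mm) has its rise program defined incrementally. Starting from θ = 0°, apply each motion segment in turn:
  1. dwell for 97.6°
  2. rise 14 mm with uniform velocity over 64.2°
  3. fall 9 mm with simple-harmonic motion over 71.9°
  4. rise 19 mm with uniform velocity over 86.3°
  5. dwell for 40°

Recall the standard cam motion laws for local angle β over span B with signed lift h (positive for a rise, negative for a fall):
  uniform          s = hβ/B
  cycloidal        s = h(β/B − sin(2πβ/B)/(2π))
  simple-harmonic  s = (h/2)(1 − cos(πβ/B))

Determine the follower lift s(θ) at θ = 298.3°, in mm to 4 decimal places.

seg 1 [0°–97.6°] dwell: s stays 0.0000
seg 2 [97.6°–161.8°] uniform, h=14: full span → s += 14 → s = 14.0000
seg 3 [161.8°–233.7°] simple-harmonic, h=-9: full span → s += -9 → s = 5.0000
seg 4 [233.7°–320°] uniform, h=19: θ=298.3° here. β=64.6, B=86.3. 19·64.6/86.3 = 14.2225 → s = 19.2225

19.2225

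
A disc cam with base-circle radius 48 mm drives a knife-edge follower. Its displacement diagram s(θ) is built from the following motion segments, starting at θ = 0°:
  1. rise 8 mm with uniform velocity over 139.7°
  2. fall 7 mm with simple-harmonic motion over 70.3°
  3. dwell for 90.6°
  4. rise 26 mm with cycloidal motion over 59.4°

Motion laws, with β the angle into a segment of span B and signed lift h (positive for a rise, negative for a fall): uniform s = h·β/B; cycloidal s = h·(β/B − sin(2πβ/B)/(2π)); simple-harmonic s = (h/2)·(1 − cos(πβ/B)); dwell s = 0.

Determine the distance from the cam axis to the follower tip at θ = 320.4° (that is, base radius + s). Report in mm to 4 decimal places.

seg 1 [0°–139.7°] uniform, h=8: full span → s += 8 → s = 8.0000
seg 2 [139.7°–210°] simple-harmonic, h=-7: full span → s += -7 → s = 1.0000
seg 3 [210°–300.6°] dwell: s stays 1.0000
seg 4 [300.6°–360°] cycloidal, h=26: θ=320.4° here. β=19.8, B=59.4. 26·(0.3333 − sin(2π·0.3333)/(2π)) = 5.0830 → s = 6.0830
radial distance = base radius + s = 48 + 6.0830 = 54.0830

54.0830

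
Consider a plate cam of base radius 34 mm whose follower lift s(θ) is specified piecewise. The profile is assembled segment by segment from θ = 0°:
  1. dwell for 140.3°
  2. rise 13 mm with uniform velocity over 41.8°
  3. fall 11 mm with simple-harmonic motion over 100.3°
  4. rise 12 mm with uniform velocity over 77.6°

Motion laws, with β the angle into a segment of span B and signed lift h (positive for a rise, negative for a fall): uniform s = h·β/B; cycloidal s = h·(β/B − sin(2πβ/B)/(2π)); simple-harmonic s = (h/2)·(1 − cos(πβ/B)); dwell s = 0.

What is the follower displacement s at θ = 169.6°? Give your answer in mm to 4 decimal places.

seg 1 [0°–140.3°] dwell: s stays 0.0000
seg 2 [140.3°–182.1°] uniform, h=13: θ=169.6° here. β=29.3, B=41.8. 13·29.3/41.8 = 9.1124 → s = 9.1124

9.1124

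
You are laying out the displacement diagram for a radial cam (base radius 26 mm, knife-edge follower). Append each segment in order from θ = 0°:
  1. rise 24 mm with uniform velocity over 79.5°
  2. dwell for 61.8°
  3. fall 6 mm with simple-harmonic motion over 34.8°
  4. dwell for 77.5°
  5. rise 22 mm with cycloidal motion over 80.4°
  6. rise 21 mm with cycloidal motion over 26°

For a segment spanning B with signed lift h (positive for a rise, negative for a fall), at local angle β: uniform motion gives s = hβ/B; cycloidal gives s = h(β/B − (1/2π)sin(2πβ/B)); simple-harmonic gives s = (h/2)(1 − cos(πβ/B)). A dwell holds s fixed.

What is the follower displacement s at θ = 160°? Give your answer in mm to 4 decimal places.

seg 1 [0°–79.5°] uniform, h=24: full span → s += 24 → s = 24.0000
seg 2 [79.5°–141.3°] dwell: s stays 24.0000
seg 3 [141.3°–176.1°] simple-harmonic, h=-6: θ=160° here. β=18.7, B=34.8. -6/2·(1 − cos(π·0.5374)) = -3.3513 → s = 20.6487

20.6487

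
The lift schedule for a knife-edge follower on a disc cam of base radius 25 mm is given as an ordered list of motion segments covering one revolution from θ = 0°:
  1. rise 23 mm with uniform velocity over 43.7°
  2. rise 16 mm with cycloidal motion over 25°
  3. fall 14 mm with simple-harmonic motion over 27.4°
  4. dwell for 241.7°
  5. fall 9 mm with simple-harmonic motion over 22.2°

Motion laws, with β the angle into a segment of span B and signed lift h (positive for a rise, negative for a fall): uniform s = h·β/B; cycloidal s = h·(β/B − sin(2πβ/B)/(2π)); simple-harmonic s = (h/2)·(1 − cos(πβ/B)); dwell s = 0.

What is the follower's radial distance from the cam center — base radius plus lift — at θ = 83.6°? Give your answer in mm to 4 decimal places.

seg 1 [0°–43.7°] uniform, h=23: full span → s += 23 → s = 23.0000
seg 2 [43.7°–68.7°] cycloidal, h=16: full span → s += 16 → s = 39.0000
seg 3 [68.7°–96.1°] simple-harmonic, h=-14: θ=83.6° here. β=14.9, B=27.4. -14/2·(1 − cos(π·0.5438)) = -7.9601 → s = 31.0399
radial distance = base radius + s = 25 + 31.0399 = 56.0399

56.0399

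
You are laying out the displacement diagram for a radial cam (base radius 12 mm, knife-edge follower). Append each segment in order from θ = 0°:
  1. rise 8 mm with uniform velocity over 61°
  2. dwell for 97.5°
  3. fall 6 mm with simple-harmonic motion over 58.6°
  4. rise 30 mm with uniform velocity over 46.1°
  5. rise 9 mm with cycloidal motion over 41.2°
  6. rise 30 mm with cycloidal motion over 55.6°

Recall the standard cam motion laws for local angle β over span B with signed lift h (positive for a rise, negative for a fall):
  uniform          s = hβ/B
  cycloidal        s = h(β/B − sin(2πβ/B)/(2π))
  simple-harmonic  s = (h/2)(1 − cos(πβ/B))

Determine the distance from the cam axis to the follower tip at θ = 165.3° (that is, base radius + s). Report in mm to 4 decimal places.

seg 1 [0°–61°] uniform, h=8: full span → s += 8 → s = 8.0000
seg 2 [61°–158.5°] dwell: s stays 8.0000
seg 3 [158.5°–217.1°] simple-harmonic, h=-6: θ=165.3° here. β=6.8, B=58.6. -6/2·(1 − cos(π·0.1160)) = -0.1972 → s = 7.8028
radial distance = base radius + s = 12 + 7.8028 = 19.8028

19.8028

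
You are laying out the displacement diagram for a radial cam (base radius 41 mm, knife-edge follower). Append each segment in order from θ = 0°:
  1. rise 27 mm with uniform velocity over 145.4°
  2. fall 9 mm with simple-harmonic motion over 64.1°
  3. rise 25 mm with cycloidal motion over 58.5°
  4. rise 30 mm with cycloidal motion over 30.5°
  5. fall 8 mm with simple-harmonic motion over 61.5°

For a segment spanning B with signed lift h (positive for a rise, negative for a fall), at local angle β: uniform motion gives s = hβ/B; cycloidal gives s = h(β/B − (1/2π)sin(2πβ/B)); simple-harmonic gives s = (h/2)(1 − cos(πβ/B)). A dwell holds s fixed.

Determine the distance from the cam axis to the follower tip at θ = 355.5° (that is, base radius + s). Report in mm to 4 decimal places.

seg 1 [0°–145.4°] uniform, h=27: full span → s += 27 → s = 27.0000
seg 2 [145.4°–209.5°] simple-harmonic, h=-9: full span → s += -9 → s = 18.0000
seg 3 [209.5°–268°] cycloidal, h=25: full span → s += 25 → s = 43.0000
seg 4 [268°–298.5°] cycloidal, h=30: full span → s += 30 → s = 73.0000
seg 5 [298.5°–360°] simple-harmonic, h=-8: θ=355.5° here. β=57, B=61.5. -8/2·(1 − cos(π·0.9268)) = -7.8948 → s = 65.1052
radial distance = base radius + s = 41 + 65.1052 = 106.1052

106.1052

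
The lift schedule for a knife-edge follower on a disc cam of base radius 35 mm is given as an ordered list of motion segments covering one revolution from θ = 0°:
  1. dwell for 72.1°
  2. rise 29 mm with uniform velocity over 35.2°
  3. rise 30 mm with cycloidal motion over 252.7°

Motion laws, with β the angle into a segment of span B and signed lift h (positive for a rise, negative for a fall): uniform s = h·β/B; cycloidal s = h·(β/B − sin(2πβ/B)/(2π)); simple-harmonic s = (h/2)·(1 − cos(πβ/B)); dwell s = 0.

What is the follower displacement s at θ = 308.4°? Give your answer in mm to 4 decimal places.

seg 1 [0°–72.1°] dwell: s stays 0.0000
seg 2 [72.1°–107.3°] uniform, h=29: full span → s += 29 → s = 29.0000
seg 3 [107.3°–360°] cycloidal, h=30: θ=308.4° here. β=201.1, B=252.7. 30·(0.7958 − sin(2π·0.7958)/(2π)) = 28.4524 → s = 57.4524

57.4524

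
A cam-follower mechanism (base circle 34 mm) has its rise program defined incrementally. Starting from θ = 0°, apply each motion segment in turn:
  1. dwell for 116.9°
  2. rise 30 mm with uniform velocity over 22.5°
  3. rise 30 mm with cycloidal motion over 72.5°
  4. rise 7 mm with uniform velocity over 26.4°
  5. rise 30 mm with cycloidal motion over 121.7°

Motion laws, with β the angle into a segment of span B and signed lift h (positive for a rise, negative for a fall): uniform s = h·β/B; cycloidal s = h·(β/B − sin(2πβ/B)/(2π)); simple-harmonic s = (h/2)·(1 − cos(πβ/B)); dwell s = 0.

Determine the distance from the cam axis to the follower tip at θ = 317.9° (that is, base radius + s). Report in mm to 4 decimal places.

seg 1 [0°–116.9°] dwell: s stays 0.0000
seg 2 [116.9°–139.4°] uniform, h=30: full span → s += 30 → s = 30.0000
seg 3 [139.4°–211.9°] cycloidal, h=30: full span → s += 30 → s = 60.0000
seg 4 [211.9°–238.3°] uniform, h=7: full span → s += 7 → s = 67.0000
seg 5 [238.3°–360°] cycloidal, h=30: θ=317.9° here. β=79.6, B=121.7. 30·(0.6541 − sin(2π·0.6541)/(2π)) = 23.5552 → s = 90.5552
radial distance = base radius + s = 34 + 90.5552 = 124.5552

124.5552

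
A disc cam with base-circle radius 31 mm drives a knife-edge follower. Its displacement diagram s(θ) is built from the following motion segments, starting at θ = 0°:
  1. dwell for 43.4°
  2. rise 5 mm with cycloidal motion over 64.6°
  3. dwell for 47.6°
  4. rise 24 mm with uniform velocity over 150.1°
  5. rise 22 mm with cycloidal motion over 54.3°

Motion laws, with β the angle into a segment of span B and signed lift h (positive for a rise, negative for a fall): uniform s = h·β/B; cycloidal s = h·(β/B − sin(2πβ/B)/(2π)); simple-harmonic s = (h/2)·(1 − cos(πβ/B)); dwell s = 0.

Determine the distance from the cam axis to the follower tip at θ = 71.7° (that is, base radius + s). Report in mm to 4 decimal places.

seg 1 [0°–43.4°] dwell: s stays 0.0000
seg 2 [43.4°–108°] cycloidal, h=5: θ=71.7° here. β=28.3, B=64.6. 5·(0.4381 − sin(2π·0.4381)/(2π)) = 1.8886 → s = 1.8886
radial distance = base radius + s = 31 + 1.8886 = 32.8886

32.8886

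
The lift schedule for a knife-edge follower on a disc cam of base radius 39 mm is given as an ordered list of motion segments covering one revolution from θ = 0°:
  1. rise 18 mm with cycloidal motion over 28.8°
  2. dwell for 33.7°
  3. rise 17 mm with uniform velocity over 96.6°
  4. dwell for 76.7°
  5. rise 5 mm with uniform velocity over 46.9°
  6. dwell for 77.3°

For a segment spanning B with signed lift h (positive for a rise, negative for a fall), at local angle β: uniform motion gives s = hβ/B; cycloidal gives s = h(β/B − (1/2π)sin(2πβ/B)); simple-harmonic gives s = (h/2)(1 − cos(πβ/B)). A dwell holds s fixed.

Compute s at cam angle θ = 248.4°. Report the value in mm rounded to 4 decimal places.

seg 1 [0°–28.8°] cycloidal, h=18: full span → s += 18 → s = 18.0000
seg 2 [28.8°–62.5°] dwell: s stays 18.0000
seg 3 [62.5°–159.1°] uniform, h=17: full span → s += 17 → s = 35.0000
seg 4 [159.1°–235.8°] dwell: s stays 35.0000
seg 5 [235.8°–282.7°] uniform, h=5: θ=248.4° here. β=12.6, B=46.9. 5·12.6/46.9 = 1.3433 → s = 36.3433

36.3433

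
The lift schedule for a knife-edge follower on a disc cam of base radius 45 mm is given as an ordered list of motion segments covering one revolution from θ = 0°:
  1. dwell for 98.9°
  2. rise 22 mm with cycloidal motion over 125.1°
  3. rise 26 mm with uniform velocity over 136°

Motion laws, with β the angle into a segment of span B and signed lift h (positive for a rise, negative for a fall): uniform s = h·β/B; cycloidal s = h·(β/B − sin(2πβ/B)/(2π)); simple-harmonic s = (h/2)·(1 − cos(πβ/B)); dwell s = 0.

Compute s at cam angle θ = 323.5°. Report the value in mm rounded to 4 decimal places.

seg 1 [0°–98.9°] dwell: s stays 0.0000
seg 2 [98.9°–224°] cycloidal, h=22: full span → s += 22 → s = 22.0000
seg 3 [224°–360°] uniform, h=26: θ=323.5° here. β=99.5, B=136. 26·99.5/136 = 19.0221 → s = 41.0221

41.0221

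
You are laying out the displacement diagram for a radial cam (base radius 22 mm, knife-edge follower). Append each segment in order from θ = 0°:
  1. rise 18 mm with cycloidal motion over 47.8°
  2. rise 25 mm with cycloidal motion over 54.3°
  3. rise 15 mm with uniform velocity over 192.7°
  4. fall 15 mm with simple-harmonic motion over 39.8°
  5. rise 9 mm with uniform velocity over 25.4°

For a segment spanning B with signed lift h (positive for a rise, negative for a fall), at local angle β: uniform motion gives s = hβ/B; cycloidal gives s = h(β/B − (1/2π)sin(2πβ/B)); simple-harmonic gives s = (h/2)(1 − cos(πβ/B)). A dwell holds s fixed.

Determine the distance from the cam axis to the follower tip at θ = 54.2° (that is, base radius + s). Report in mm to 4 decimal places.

seg 1 [0°–47.8°] cycloidal, h=18: full span → s += 18 → s = 18.0000
seg 2 [47.8°–102.1°] cycloidal, h=25: θ=54.2° here. β=6.4, B=54.3. 25·(0.1179 − sin(2π·0.1179)/(2π)) = 0.2620 → s = 18.2620
radial distance = base radius + s = 22 + 18.2620 = 40.2620

40.2620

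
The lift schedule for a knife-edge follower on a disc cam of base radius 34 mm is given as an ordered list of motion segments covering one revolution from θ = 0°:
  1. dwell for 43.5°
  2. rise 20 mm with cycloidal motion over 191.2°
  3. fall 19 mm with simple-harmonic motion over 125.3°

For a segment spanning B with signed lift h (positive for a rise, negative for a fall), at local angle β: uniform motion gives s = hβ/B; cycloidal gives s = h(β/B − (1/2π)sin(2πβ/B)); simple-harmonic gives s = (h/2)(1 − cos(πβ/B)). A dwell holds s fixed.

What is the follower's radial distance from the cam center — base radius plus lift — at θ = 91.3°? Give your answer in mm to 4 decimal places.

seg 1 [0°–43.5°] dwell: s stays 0.0000
seg 2 [43.5°–234.7°] cycloidal, h=20: θ=91.3° here. β=47.8, B=191.2. 20·(0.2500 − sin(2π·0.2500)/(2π)) = 1.8169 → s = 1.8169
radial distance = base radius + s = 34 + 1.8169 = 35.8169

35.8169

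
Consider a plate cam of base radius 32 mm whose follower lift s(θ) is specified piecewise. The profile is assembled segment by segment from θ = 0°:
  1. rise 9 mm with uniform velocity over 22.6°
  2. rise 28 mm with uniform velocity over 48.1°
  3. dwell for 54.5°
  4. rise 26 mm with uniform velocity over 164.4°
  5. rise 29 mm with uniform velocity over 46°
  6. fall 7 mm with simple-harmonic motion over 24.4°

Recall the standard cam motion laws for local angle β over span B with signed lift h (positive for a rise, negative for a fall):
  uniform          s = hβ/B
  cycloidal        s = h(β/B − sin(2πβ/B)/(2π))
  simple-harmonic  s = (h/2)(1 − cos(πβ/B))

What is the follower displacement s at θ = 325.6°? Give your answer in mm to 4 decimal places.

seg 1 [0°–22.6°] uniform, h=9: full span → s += 9 → s = 9.0000
seg 2 [22.6°–70.7°] uniform, h=28: full span → s += 28 → s = 37.0000
seg 3 [70.7°–125.2°] dwell: s stays 37.0000
seg 4 [125.2°–289.6°] uniform, h=26: full span → s += 26 → s = 63.0000
seg 5 [289.6°–335.6°] uniform, h=29: θ=325.6° here. β=36, B=46. 29·36/46 = 22.6957 → s = 85.6957

85.6957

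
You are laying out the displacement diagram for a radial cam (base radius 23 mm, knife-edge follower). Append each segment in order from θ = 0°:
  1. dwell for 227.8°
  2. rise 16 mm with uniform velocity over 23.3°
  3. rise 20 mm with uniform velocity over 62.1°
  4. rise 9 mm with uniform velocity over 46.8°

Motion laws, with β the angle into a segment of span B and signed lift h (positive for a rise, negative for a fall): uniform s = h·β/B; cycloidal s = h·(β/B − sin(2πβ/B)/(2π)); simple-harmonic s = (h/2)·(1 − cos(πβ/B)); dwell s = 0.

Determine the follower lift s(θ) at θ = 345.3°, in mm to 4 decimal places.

seg 1 [0°–227.8°] dwell: s stays 0.0000
seg 2 [227.8°–251.1°] uniform, h=16: full span → s += 16 → s = 16.0000
seg 3 [251.1°–313.2°] uniform, h=20: full span → s += 20 → s = 36.0000
seg 4 [313.2°–360°] uniform, h=9: θ=345.3° here. β=32.1, B=46.8. 9·32.1/46.8 = 6.1731 → s = 42.1731

42.1731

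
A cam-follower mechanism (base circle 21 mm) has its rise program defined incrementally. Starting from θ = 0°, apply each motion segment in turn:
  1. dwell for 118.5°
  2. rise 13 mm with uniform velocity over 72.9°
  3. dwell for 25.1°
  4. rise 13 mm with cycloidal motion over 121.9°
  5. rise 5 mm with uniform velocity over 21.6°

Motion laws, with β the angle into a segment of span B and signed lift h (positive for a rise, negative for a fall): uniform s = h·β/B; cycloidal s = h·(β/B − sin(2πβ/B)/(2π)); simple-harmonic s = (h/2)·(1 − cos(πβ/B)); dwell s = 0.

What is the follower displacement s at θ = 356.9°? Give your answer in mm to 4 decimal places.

seg 1 [0°–118.5°] dwell: s stays 0.0000
seg 2 [118.5°–191.4°] uniform, h=13: full span → s += 13 → s = 13.0000
seg 3 [191.4°–216.5°] dwell: s stays 13.0000
seg 4 [216.5°–338.4°] cycloidal, h=13: full span → s += 13 → s = 26.0000
seg 5 [338.4°–360°] uniform, h=5: θ=356.9° here. β=18.5, B=21.6. 5·18.5/21.6 = 4.2824 → s = 30.2824

30.2824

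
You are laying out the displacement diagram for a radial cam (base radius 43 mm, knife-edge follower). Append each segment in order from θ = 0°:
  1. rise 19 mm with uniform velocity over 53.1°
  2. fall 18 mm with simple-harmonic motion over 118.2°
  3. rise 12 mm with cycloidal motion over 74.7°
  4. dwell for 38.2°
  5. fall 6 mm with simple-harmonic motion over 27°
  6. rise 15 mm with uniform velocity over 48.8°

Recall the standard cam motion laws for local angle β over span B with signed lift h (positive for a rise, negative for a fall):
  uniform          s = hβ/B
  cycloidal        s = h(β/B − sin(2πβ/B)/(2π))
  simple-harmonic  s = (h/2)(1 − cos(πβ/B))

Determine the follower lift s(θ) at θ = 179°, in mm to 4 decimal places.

seg 1 [0°–53.1°] uniform, h=19: full span → s += 19 → s = 19.0000
seg 2 [53.1°–171.3°] simple-harmonic, h=-18: full span → s += -18 → s = 1.0000
seg 3 [171.3°–246°] cycloidal, h=12: θ=179° here. β=7.7, B=74.7. 12·(0.1031 − sin(2π·0.1031)/(2π)) = 0.0847 → s = 1.0847

1.0847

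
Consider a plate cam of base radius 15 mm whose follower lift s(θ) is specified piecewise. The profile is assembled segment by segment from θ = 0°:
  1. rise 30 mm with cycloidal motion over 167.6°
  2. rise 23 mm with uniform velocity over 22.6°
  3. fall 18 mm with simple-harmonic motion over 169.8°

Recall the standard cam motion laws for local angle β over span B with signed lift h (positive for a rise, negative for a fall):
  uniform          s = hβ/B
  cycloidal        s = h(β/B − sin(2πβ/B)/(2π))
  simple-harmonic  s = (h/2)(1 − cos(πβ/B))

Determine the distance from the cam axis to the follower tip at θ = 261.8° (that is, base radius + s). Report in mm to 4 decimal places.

seg 1 [0°–167.6°] cycloidal, h=30: full span → s += 30 → s = 30.0000
seg 2 [167.6°–190.2°] uniform, h=23: full span → s += 23 → s = 53.0000
seg 3 [190.2°–360°] simple-harmonic, h=-18: θ=261.8° here. β=71.6, B=169.8. -18/2·(1 − cos(π·0.4217)) = -6.8076 → s = 46.1924
radial distance = base radius + s = 15 + 46.1924 = 61.1924

61.1924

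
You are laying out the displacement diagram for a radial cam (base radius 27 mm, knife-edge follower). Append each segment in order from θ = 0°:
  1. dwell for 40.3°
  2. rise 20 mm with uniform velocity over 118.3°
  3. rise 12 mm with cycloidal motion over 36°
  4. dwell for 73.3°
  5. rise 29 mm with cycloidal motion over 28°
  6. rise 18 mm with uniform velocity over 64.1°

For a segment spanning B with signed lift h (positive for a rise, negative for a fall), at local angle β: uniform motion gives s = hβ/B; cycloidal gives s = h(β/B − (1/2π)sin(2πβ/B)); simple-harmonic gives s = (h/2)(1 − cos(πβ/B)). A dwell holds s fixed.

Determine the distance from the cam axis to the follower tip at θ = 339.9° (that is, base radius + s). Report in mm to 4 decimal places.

seg 1 [0°–40.3°] dwell: s stays 0.0000
seg 2 [40.3°–158.6°] uniform, h=20: full span → s += 20 → s = 20.0000
seg 3 [158.6°–194.6°] cycloidal, h=12: full span → s += 12 → s = 32.0000
seg 4 [194.6°–267.9°] dwell: s stays 32.0000
seg 5 [267.9°–295.9°] cycloidal, h=29: full span → s += 29 → s = 61.0000
seg 6 [295.9°–360°] uniform, h=18: θ=339.9° here. β=44, B=64.1. 18·44/64.1 = 12.3557 → s = 73.3557
radial distance = base radius + s = 27 + 73.3557 = 100.3557

100.3557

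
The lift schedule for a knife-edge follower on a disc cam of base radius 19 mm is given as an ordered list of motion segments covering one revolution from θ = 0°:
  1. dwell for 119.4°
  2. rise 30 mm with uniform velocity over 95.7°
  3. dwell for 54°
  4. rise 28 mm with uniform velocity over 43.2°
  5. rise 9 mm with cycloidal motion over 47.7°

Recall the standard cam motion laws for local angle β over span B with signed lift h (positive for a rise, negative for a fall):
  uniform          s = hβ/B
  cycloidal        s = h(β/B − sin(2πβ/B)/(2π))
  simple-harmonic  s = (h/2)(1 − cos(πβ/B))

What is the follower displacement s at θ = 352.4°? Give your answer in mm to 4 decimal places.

seg 1 [0°–119.4°] dwell: s stays 0.0000
seg 2 [119.4°–215.1°] uniform, h=30: full span → s += 30 → s = 30.0000
seg 3 [215.1°–269.1°] dwell: s stays 30.0000
seg 4 [269.1°–312.3°] uniform, h=28: full span → s += 28 → s = 58.0000
seg 5 [312.3°–360°] cycloidal, h=9: θ=352.4° here. β=40.1, B=47.7. 9·(0.8407 − sin(2π·0.8407)/(2π)) = 8.7722 → s = 66.7722

66.7722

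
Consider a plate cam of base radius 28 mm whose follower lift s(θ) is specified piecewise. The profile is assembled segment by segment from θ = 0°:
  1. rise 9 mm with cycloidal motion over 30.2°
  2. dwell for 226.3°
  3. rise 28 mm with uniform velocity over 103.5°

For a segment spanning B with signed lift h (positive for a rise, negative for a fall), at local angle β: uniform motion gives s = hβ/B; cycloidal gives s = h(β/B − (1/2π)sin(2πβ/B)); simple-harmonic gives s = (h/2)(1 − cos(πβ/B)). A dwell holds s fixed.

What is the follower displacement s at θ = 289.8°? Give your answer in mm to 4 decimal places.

seg 1 [0°–30.2°] cycloidal, h=9: full span → s += 9 → s = 9.0000
seg 2 [30.2°–256.5°] dwell: s stays 9.0000
seg 3 [256.5°–360°] uniform, h=28: θ=289.8° here. β=33.3, B=103.5. 28·33.3/103.5 = 9.0087 → s = 18.0087

18.0087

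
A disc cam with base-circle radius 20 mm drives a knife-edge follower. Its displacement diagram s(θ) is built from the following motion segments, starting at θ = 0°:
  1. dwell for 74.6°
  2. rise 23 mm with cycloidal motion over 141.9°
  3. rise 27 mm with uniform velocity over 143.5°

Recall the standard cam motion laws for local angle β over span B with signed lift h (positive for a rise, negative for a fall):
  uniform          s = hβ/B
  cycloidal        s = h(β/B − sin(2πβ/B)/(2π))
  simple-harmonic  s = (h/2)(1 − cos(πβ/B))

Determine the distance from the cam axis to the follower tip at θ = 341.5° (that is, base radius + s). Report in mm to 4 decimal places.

seg 1 [0°–74.6°] dwell: s stays 0.0000
seg 2 [74.6°–216.5°] cycloidal, h=23: full span → s += 23 → s = 23.0000
seg 3 [216.5°–360°] uniform, h=27: θ=341.5° here. β=125, B=143.5. 27·125/143.5 = 23.5192 → s = 46.5192
radial distance = base radius + s = 20 + 46.5192 = 66.5192

66.5192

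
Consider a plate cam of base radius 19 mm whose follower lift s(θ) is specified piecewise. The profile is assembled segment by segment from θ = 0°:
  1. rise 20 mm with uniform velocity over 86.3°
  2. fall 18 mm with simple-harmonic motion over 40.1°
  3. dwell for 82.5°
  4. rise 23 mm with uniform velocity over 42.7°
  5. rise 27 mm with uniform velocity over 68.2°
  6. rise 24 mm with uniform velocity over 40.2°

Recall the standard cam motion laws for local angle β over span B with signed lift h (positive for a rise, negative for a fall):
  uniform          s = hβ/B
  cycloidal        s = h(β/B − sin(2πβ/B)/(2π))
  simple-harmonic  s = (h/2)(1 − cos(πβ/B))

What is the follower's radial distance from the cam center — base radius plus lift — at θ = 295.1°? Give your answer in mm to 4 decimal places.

seg 1 [0°–86.3°] uniform, h=20: full span → s += 20 → s = 20.0000
seg 2 [86.3°–126.4°] simple-harmonic, h=-18: full span → s += -18 → s = 2.0000
seg 3 [126.4°–208.9°] dwell: s stays 2.0000
seg 4 [208.9°–251.6°] uniform, h=23: full span → s += 23 → s = 25.0000
seg 5 [251.6°–319.8°] uniform, h=27: θ=295.1° here. β=43.5, B=68.2. 27·43.5/68.2 = 17.2214 → s = 42.2214
radial distance = base radius + s = 19 + 42.2214 = 61.2214

61.2214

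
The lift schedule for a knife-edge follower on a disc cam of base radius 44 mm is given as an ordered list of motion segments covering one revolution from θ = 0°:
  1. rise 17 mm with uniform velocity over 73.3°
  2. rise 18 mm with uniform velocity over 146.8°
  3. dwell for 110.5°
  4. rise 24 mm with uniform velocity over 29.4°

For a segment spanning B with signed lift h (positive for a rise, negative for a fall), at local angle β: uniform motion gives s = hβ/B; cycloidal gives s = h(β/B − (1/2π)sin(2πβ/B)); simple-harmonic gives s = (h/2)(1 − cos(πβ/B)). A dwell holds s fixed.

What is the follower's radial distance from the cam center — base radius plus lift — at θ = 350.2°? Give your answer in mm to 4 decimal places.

seg 1 [0°–73.3°] uniform, h=17: full span → s += 17 → s = 17.0000
seg 2 [73.3°–220.1°] uniform, h=18: full span → s += 18 → s = 35.0000
seg 3 [220.1°–330.6°] dwell: s stays 35.0000
seg 4 [330.6°–360°] uniform, h=24: θ=350.2° here. β=19.6, B=29.4. 24·19.6/29.4 = 16.0000 → s = 51.0000
radial distance = base radius + s = 44 + 51.0000 = 95.0000

95.0000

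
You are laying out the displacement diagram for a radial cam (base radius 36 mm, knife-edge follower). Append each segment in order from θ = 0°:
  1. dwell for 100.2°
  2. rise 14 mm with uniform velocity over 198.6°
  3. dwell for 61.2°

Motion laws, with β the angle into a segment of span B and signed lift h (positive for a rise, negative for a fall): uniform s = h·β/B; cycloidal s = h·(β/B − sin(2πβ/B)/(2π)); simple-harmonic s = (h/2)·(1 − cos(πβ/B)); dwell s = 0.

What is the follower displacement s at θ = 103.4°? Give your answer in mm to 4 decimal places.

seg 1 [0°–100.2°] dwell: s stays 0.0000
seg 2 [100.2°–298.8°] uniform, h=14: θ=103.4° here. β=3.2, B=198.6. 14·3.2/198.6 = 0.2256 → s = 0.2256

0.2256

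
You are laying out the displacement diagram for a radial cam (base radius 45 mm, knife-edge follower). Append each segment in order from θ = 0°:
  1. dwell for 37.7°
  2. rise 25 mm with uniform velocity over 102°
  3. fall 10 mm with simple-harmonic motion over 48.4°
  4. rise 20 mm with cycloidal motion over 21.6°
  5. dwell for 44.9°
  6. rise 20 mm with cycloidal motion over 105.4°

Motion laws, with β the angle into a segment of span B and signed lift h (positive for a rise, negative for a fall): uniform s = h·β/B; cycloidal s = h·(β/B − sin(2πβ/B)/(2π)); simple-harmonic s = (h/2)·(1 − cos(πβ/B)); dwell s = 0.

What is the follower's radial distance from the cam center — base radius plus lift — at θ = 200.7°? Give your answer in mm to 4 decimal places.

seg 1 [0°–37.7°] dwell: s stays 0.0000
seg 2 [37.7°–139.7°] uniform, h=25: full span → s += 25 → s = 25.0000
seg 3 [139.7°–188.1°] simple-harmonic, h=-10: full span → s += -10 → s = 15.0000
seg 4 [188.1°–209.7°] cycloidal, h=20: θ=200.7° here. β=12.6, B=21.6. 20·(0.5833 − sin(2π·0.5833)/(2π)) = 13.2582 → s = 28.2582
radial distance = base radius + s = 45 + 28.2582 = 73.2582

73.2582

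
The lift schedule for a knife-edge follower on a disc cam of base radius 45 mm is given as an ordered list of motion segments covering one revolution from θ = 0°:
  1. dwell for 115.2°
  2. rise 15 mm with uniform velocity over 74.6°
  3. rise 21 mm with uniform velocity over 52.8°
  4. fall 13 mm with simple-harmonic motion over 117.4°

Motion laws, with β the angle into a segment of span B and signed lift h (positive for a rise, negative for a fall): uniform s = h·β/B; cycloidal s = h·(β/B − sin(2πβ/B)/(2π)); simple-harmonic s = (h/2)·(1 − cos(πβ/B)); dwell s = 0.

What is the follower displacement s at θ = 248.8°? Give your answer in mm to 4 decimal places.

seg 1 [0°–115.2°] dwell: s stays 0.0000
seg 2 [115.2°–189.8°] uniform, h=15: full span → s += 15 → s = 15.0000
seg 3 [189.8°–242.6°] uniform, h=21: full span → s += 21 → s = 36.0000
seg 4 [242.6°–360°] simple-harmonic, h=-13: θ=248.8° here. β=6.2, B=117.4. -13/2·(1 − cos(π·0.0528)) = -0.0893 → s = 35.9107

35.9107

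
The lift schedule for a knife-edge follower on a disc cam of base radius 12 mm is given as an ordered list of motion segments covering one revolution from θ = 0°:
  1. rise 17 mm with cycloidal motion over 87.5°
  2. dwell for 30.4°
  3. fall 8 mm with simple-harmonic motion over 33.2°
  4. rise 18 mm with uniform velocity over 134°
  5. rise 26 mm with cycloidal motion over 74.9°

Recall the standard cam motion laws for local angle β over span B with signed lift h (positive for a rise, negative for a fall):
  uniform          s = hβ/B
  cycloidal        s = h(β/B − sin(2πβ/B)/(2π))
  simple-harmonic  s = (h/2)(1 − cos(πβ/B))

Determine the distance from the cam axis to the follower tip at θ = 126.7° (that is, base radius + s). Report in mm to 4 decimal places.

seg 1 [0°–87.5°] cycloidal, h=17: full span → s += 17 → s = 17.0000
seg 2 [87.5°–117.9°] dwell: s stays 17.0000
seg 3 [117.9°–151.1°] simple-harmonic, h=-8: θ=126.7° here. β=8.8, B=33.2. -8/2·(1 − cos(π·0.2651)) = -1.3085 → s = 15.6915
radial distance = base radius + s = 12 + 15.6915 = 27.6915

27.6915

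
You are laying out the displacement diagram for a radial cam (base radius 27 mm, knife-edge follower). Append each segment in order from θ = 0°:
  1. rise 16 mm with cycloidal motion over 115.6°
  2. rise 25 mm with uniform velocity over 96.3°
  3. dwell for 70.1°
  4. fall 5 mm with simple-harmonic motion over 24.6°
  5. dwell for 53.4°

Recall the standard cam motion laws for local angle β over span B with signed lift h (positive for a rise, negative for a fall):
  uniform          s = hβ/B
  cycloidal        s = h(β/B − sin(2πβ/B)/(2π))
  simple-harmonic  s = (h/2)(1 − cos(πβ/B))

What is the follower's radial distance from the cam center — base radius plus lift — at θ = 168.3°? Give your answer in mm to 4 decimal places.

seg 1 [0°–115.6°] cycloidal, h=16: full span → s += 16 → s = 16.0000
seg 2 [115.6°–211.9°] uniform, h=25: θ=168.3° here. β=52.7, B=96.3. 25·52.7/96.3 = 13.6812 → s = 29.6812
radial distance = base radius + s = 27 + 29.6812 = 56.6812

56.6812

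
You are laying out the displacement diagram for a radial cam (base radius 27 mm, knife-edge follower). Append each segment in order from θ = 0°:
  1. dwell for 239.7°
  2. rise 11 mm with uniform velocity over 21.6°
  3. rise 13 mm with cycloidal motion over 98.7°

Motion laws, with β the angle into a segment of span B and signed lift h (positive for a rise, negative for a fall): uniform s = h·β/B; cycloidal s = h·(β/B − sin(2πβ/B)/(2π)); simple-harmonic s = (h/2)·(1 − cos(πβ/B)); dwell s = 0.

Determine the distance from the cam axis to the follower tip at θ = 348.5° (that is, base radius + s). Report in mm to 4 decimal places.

seg 1 [0°–239.7°] dwell: s stays 0.0000
seg 2 [239.7°–261.3°] uniform, h=11: full span → s += 11 → s = 11.0000
seg 3 [261.3°–360°] cycloidal, h=13: θ=348.5° here. β=87.2, B=98.7. 13·(0.8835 − sin(2π·0.8835)/(2π)) = 12.8683 → s = 23.8683
radial distance = base radius + s = 27 + 23.8683 = 50.8683

50.8683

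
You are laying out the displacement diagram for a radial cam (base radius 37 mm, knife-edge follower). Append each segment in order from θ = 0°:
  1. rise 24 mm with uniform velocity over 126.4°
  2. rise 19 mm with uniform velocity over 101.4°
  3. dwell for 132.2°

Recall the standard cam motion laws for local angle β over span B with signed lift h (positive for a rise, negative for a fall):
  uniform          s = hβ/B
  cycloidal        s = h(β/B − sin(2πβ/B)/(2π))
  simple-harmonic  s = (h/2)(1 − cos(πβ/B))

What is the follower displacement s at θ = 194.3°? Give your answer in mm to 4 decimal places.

seg 1 [0°–126.4°] uniform, h=24: full span → s += 24 → s = 24.0000
seg 2 [126.4°–227.8°] uniform, h=19: θ=194.3° here. β=67.9, B=101.4. 19·67.9/101.4 = 12.7229 → s = 36.7229

36.7229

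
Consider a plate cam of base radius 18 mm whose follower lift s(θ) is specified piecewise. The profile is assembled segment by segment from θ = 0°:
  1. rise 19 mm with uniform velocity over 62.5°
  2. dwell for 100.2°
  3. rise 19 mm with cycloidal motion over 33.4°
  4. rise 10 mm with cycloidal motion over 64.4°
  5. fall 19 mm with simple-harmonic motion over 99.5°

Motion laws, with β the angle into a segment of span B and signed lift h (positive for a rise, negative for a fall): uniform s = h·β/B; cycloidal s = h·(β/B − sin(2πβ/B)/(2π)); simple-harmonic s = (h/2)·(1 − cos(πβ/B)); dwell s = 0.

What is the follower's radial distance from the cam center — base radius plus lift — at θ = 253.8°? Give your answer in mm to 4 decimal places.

seg 1 [0°–62.5°] uniform, h=19: full span → s += 19 → s = 19.0000
seg 2 [62.5°–162.7°] dwell: s stays 19.0000
seg 3 [162.7°–196.1°] cycloidal, h=19: full span → s += 19 → s = 38.0000
seg 4 [196.1°–260.5°] cycloidal, h=10: θ=253.8° here. β=57.7, B=64.4. 10·(0.8960 − sin(2π·0.8960)/(2π)) = 9.9275 → s = 47.9275
radial distance = base radius + s = 18 + 47.9275 = 65.9275

65.9275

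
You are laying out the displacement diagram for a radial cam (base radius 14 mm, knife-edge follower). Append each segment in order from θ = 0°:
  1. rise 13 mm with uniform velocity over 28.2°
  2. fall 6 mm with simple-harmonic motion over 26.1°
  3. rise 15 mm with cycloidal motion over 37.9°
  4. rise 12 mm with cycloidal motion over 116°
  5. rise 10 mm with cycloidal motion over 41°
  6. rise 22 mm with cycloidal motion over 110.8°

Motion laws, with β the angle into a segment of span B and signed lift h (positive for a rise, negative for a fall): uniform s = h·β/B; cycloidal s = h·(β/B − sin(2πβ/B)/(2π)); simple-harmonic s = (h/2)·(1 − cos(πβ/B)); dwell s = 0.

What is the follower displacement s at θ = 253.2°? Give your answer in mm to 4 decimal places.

seg 1 [0°–28.2°] uniform, h=13: full span → s += 13 → s = 13.0000
seg 2 [28.2°–54.3°] simple-harmonic, h=-6: full span → s += -6 → s = 7.0000
seg 3 [54.3°–92.2°] cycloidal, h=15: full span → s += 15 → s = 22.0000
seg 4 [92.2°–208.2°] cycloidal, h=12: full span → s += 12 → s = 34.0000
seg 5 [208.2°–249.2°] cycloidal, h=10: full span → s += 10 → s = 44.0000
seg 6 [249.2°–360°] cycloidal, h=22: θ=253.2° here. β=4, B=110.8. 22·(0.0361 − sin(2π·0.0361)/(2π)) = 0.0068 → s = 44.0068

44.0068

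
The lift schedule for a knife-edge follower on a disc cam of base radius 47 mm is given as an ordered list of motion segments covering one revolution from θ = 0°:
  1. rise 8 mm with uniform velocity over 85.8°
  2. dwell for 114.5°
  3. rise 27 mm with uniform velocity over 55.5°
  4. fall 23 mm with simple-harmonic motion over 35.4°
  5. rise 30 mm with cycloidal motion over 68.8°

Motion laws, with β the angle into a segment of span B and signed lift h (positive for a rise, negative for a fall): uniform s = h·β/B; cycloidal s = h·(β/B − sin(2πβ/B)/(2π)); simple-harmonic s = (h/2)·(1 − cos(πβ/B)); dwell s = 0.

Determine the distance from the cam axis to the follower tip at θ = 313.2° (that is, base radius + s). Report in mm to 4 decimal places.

seg 1 [0°–85.8°] uniform, h=8: full span → s += 8 → s = 8.0000
seg 2 [85.8°–200.3°] dwell: s stays 8.0000
seg 3 [200.3°–255.8°] uniform, h=27: full span → s += 27 → s = 35.0000
seg 4 [255.8°–291.2°] simple-harmonic, h=-23: full span → s += -23 → s = 12.0000
seg 5 [291.2°–360°] cycloidal, h=30: θ=313.2° here. β=22, B=68.8. 30·(0.3198 − sin(2π·0.3198)/(2π)) = 5.2698 → s = 17.2698
radial distance = base radius + s = 47 + 17.2698 = 64.2698

64.2698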